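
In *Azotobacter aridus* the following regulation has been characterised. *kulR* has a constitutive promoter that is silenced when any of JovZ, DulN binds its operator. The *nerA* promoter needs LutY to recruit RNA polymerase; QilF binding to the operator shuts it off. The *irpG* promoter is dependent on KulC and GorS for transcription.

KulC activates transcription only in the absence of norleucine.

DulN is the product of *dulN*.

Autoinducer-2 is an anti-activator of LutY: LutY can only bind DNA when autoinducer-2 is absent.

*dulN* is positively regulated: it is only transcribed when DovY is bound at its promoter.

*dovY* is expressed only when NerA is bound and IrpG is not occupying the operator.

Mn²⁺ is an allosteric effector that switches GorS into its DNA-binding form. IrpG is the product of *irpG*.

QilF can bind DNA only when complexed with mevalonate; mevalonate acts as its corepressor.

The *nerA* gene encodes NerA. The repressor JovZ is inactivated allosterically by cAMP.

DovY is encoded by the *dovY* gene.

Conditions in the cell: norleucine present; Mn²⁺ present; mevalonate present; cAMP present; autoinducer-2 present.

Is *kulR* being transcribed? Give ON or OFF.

ON

cAMP is present, so JovZ is inactive.
Autoinducer-2 is present, so LutY is inactive.
Mevalonate is present, so QilF is active.
With repressor QilF bound, *nerA* is not transcribed.
So NerA is not produced.
Norleucine is present, so KulC is inactive.
Mn²⁺ is present, so GorS is active.
Required activator KulC is absent, so *irpG* is not transcribed.
So IrpG is not produced.
Required activator NerA is absent, so *dovY* is not transcribed.
So DovY is not produced.
Required activator DovY is absent, so *dulN* is not transcribed.
So DulN is not produced.
With no repressor bound, *kulR* is transcribed.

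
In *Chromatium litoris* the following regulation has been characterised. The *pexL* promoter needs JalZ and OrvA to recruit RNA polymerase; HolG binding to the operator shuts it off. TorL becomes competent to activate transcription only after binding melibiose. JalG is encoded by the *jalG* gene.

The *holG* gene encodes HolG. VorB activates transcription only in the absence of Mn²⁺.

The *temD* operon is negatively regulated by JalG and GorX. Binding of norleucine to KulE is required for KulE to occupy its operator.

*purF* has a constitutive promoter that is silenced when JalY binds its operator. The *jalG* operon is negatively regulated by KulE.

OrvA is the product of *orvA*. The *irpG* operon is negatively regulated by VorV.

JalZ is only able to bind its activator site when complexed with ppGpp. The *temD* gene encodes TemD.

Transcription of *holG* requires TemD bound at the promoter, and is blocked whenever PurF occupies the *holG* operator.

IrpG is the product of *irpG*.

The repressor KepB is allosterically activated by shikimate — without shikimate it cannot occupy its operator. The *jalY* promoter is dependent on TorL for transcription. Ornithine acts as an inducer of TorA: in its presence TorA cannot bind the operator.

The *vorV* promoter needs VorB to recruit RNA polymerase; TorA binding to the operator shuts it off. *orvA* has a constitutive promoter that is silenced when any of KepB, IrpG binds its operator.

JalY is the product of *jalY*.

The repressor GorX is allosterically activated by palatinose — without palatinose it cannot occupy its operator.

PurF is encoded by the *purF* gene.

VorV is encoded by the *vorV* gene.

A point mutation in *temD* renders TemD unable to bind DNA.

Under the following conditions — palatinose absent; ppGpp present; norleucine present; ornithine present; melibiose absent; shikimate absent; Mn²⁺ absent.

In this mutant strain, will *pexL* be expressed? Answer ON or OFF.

ON

ppGpp is present, so JalZ is active.
TemD is non-functional in this strain, so it has no effect.
Melibiose is absent, so TorL is inactive.
Required activator TorL is absent, so *jalY* is not transcribed.
So JalY is not produced.
With no repressor bound, *purF* is transcribed.
So PurF is produced and active.
With repressor PurF bound, *holG* is not transcribed.
So HolG is not produced.
Shikimate is absent, so KepB is inactive.
Mn²⁺ is absent, so VorB is active.
Ornithine is present, so TorA is inactive.
No repressor is bound and VorB is active, so *vorV* is transcribed.
So VorV is produced and active.
With repressor VorV bound, *irpG* is not transcribed.
So IrpG is not produced.
With no repressor bound, *orvA* is transcribed.
So OrvA is produced and active.
No repressor is bound and JalZ and OrvA are active, so *pexL* is transcribed.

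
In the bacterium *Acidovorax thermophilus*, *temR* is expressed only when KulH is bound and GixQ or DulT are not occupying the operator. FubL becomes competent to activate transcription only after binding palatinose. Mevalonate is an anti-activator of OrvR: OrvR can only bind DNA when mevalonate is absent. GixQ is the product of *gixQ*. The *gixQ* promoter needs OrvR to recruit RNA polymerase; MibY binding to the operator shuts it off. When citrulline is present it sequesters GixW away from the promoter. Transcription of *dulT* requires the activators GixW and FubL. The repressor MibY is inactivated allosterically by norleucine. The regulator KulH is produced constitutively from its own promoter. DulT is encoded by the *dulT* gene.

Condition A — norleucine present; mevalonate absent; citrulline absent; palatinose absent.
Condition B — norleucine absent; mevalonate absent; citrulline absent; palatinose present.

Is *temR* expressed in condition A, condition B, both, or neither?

neither

Condition A:
Norleucine is present, so MibY is inactive.
Mevalonate is absent, so OrvR is active.
No repressor is bound and OrvR is active, so *gixQ* is transcribed.
So GixQ is produced and active.
KulH is produced constitutively and is active.
Citrulline is absent, so GixW is active.
Palatinose is absent, so FubL is inactive.
Required activator FubL is absent, so *dulT* is not transcribed.
So DulT is not produced.
With repressor GixQ bound, *temR* is not transcribed.
→ *temR* is OFF in A.
Condition B:
Norleucine is absent, so MibY is active.
Mevalonate is absent, so OrvR is active.
With repressor MibY bound, *gixQ* is not transcribed.
So GixQ is not produced.
KulH is produced constitutively and is active.
Citrulline is absent, so GixW is active.
Palatinose is present, so FubL is active.
No repressor is bound and GixW and FubL are active, so *dulT* is transcribed.
So DulT is produced and active.
With repressor DulT bound, *temR* is not transcribed.
→ *temR* is OFF in B.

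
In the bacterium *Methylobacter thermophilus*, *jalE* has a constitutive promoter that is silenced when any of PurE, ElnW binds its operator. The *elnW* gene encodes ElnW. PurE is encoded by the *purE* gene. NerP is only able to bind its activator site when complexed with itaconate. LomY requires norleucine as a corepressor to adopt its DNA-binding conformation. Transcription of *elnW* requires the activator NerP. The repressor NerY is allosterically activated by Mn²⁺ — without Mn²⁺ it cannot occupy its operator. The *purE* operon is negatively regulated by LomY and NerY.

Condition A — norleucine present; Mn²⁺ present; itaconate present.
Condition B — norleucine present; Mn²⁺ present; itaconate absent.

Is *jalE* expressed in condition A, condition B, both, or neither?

Condition A:
Norleucine is present, so LomY is active.
Mn²⁺ is present, so NerY is active.
With repressor LomY bound, *purE* is not transcribed.
So PurE is not produced.
Itaconate is present, so NerP is active.
No repressor is bound and NerP is active, so *elnW* is transcribed.
So ElnW is produced and active.
With repressor ElnW bound, *jalE* is not transcribed.
→ *jalE* is OFF in A.
Condition B:
Norleucine is present, so LomY is active.
Mn²⁺ is present, so NerY is active.
With repressor LomY bound, *purE* is not transcribed.
So PurE is not produced.
Itaconate is absent, so NerP is inactive.
Required activator NerP is absent, so *elnW* is not transcribed.
So ElnW is not produced.
With no repressor bound, *jalE* is transcribed.
→ *jalE* is ON in B.

B only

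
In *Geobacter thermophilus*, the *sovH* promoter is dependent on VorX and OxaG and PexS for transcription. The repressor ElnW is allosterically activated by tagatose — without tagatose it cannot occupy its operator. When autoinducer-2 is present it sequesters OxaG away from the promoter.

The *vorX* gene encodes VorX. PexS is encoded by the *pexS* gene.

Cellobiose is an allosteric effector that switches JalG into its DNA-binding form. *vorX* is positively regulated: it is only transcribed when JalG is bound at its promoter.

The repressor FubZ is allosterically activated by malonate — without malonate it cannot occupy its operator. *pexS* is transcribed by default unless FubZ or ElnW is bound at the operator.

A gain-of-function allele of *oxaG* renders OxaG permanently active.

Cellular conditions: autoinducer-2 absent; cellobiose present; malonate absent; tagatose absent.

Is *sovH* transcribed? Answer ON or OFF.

Cellobiose is present, so JalG is active.
No repressor is bound and JalG is active, so *vorX* is transcribed.
So VorX is produced and active.
OxaG is constitutively active in this strain.
Malonate is absent, so FubZ is inactive.
Tagatose is absent, so ElnW is inactive.
With no repressor bound, *pexS* is transcribed.
So PexS is produced and active.
No repressor is bound and VorX and OxaG and PexS are active, so *sovH* is transcribed.

ON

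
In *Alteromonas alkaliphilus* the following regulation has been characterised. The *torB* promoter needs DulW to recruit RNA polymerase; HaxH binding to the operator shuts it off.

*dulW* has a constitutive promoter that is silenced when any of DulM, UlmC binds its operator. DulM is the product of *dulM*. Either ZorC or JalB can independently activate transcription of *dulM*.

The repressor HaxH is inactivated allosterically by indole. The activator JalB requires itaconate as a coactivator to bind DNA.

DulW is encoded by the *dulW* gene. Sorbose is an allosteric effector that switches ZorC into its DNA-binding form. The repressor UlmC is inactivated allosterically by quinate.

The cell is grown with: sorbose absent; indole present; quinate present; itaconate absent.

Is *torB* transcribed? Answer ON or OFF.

ON

Indole is present, so HaxH is inactive.
Sorbose is absent, so ZorC is inactive.
Itaconate is absent, so JalB is inactive.
No activator is available at the *dulM* promoter, so *dulM* is not transcribed.
So DulM is not produced.
Quinate is present, so UlmC is inactive.
With no repressor bound, *dulW* is transcribed.
So DulW is produced and active.
No repressor is bound and DulW is active, so *torB* is transcribed.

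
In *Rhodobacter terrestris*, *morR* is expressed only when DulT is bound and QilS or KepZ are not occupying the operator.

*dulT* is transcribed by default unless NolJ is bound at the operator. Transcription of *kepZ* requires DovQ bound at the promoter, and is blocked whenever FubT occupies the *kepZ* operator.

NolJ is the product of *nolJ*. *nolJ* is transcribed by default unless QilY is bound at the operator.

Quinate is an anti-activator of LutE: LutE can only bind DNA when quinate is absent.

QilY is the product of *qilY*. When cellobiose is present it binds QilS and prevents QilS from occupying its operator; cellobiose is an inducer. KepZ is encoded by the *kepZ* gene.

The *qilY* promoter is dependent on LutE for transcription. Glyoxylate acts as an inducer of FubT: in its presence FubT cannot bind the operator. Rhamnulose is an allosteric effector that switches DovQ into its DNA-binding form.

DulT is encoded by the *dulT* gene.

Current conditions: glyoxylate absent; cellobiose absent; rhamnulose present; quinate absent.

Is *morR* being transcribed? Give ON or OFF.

OFF

Quinate is absent, so LutE is active.
No repressor is bound and LutE is active, so *qilY* is transcribed.
So QilY is produced and active.
With repressor QilY bound, *nolJ* is not transcribed.
So NolJ is not produced.
With no repressor bound, *dulT* is transcribed.
So DulT is produced and active.
Cellobiose is absent, so QilS is active.
Glyoxylate is absent, so FubT is active.
Rhamnulose is present, so DovQ is active.
With repressor FubT bound, *kepZ* is not transcribed.
So KepZ is not produced.
With repressor QilS bound, *morR* is not transcribed.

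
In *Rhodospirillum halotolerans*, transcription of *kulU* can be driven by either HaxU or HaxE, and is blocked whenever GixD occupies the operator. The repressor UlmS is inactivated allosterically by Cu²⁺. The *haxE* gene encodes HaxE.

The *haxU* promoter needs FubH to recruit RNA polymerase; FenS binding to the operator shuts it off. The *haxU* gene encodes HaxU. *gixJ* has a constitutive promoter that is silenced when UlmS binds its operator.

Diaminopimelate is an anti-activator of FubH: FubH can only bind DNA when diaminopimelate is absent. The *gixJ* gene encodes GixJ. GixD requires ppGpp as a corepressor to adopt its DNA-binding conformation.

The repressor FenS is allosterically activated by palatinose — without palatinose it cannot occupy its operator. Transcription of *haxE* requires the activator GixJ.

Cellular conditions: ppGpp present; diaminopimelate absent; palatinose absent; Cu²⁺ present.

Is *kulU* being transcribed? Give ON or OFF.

OFF

Diaminopimelate is absent, so FubH is active.
Palatinose is absent, so FenS is inactive.
No repressor is bound and FubH is active, so *haxU* is transcribed.
So HaxU is produced and active.
Cu²⁺ is present, so UlmS is inactive.
With no repressor bound, *gixJ* is transcribed.
So GixJ is produced and active.
No repressor is bound and GixJ is active, so *haxE* is transcribed.
So HaxE is produced and active.
ppGpp is present, so GixD is active.
With repressor GixD bound, *kulU* is not transcribed.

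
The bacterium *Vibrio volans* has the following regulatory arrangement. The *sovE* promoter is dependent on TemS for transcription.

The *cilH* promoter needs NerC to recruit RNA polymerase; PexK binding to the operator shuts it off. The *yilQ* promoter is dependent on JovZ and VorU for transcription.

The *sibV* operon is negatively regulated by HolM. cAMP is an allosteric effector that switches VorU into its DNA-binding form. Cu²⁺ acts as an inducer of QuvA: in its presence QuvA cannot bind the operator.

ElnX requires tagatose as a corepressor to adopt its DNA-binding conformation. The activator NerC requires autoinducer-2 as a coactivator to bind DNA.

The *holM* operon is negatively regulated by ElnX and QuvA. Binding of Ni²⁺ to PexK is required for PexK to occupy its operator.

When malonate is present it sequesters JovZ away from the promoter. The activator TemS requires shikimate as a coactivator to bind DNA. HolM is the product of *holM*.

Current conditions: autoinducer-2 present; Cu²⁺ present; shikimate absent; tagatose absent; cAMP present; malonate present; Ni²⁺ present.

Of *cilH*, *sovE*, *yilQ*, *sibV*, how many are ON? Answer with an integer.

Autoinducer-2 is present, so NerC is active.
Ni²⁺ is present, so PexK is active.
With repressor PexK bound, *cilH* is not transcribed.
→ *cilH* is OFF.
Shikimate is absent, so TemS is inactive.
Required activator TemS is absent, so *sovE* is not transcribed.
→ *sovE* is OFF.
Malonate is present, so JovZ is inactive.
cAMP is present, so VorU is active.
Required activator JovZ is absent, so *yilQ* is not transcribed.
→ *yilQ* is OFF.
Tagatose is absent, so ElnX is inactive.
Cu²⁺ is present, so QuvA is inactive.
With no repressor bound, *holM* is transcribed.
So HolM is produced and active.
With repressor HolM bound, *sibV* is not transcribed.
→ *sibV* is OFF.
0 of the 4 genes are transcribed.

0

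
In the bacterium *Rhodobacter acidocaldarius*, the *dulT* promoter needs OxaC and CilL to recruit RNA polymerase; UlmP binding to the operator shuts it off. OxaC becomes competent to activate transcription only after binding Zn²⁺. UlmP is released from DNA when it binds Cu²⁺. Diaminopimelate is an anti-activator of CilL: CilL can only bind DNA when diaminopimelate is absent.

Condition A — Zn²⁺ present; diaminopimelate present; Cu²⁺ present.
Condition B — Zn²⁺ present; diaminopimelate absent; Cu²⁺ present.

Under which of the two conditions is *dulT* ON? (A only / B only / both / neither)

Condition A:
Zn²⁺ is present, so OxaC is active.
Diaminopimelate is present, so CilL is inactive.
Cu²⁺ is present, so UlmP is inactive.
Required activator CilL is absent, so *dulT* is not transcribed.
→ *dulT* is OFF in A.
Condition B:
Zn²⁺ is present, so OxaC is active.
Diaminopimelate is absent, so CilL is active.
Cu²⁺ is present, so UlmP is inactive.
No repressor is bound and OxaC and CilL are active, so *dulT* is transcribed.
→ *dulT* is ON in B.

B only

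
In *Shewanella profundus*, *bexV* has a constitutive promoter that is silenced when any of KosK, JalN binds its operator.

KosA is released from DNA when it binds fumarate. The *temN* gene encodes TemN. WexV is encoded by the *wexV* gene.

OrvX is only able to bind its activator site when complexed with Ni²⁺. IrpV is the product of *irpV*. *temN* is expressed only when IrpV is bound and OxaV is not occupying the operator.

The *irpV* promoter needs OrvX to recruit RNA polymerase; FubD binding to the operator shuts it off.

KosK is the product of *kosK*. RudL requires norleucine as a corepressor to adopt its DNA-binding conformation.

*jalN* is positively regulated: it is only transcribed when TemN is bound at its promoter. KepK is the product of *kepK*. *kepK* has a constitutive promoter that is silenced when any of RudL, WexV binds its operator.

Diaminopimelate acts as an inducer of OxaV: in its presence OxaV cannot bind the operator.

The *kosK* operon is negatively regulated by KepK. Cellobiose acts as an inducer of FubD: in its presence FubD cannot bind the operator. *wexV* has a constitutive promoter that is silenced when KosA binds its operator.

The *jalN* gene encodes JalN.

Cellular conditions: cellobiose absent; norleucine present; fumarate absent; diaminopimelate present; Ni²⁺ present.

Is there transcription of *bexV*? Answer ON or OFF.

Norleucine is present, so RudL is active.
Fumarate is absent, so KosA is active.
With repressor KosA bound, *wexV* is not transcribed.
So WexV is not produced.
With repressor RudL bound, *kepK* is not transcribed.
So KepK is not produced.
With no repressor bound, *kosK* is transcribed.
So KosK is produced and active.
Cellobiose is absent, so FubD is active.
Ni²⁺ is present, so OrvX is active.
With repressor FubD bound, *irpV* is not transcribed.
So IrpV is not produced.
Diaminopimelate is present, so OxaV is inactive.
Required activator IrpV is absent, so *temN* is not transcribed.
So TemN is not produced.
Required activator TemN is absent, so *jalN* is not transcribed.
So JalN is not produced.
With repressor KosK bound, *bexV* is not transcribed.

OFF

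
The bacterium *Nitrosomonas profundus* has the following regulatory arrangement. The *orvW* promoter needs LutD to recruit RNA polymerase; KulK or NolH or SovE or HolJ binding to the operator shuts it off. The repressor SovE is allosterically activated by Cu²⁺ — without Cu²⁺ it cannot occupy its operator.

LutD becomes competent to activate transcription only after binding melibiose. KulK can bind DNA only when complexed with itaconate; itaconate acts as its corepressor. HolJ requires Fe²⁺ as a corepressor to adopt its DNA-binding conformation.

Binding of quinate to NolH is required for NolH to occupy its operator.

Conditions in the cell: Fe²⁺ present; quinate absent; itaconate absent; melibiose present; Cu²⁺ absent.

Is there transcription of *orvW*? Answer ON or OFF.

Melibiose is present, so LutD is active.
Itaconate is absent, so KulK is inactive.
Quinate is absent, so NolH is inactive.
Cu²⁺ is absent, so SovE is inactive.
Fe²⁺ is present, so HolJ is active.
With repressor HolJ bound, *orvW* is not transcribed.

OFF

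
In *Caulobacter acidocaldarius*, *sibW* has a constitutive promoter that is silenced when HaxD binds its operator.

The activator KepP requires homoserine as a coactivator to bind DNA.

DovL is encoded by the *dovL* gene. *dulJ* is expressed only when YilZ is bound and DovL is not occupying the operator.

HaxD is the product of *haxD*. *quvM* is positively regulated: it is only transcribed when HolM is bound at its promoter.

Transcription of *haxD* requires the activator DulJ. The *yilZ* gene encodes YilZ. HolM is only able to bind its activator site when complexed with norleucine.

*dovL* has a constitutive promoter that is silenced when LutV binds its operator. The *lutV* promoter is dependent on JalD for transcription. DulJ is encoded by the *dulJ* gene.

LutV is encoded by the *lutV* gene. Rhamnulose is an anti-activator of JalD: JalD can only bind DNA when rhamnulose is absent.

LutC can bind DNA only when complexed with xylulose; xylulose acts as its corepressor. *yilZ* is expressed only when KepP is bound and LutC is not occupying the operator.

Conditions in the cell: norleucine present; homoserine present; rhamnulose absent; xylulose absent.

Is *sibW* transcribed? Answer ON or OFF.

Rhamnulose is absent, so JalD is active.
No repressor is bound and JalD is active, so *lutV* is transcribed.
So LutV is produced and active.
With repressor LutV bound, *dovL* is not transcribed.
So DovL is not produced.
Homoserine is present, so KepP is active.
Xylulose is absent, so LutC is inactive.
No repressor is bound and KepP is active, so *yilZ* is transcribed.
So YilZ is produced and active.
No repressor is bound and YilZ is active, so *dulJ* is transcribed.
So DulJ is produced and active.
No repressor is bound and DulJ is active, so *haxD* is transcribed.
So HaxD is produced and active.
With repressor HaxD bound, *sibW* is not transcribed.

OFF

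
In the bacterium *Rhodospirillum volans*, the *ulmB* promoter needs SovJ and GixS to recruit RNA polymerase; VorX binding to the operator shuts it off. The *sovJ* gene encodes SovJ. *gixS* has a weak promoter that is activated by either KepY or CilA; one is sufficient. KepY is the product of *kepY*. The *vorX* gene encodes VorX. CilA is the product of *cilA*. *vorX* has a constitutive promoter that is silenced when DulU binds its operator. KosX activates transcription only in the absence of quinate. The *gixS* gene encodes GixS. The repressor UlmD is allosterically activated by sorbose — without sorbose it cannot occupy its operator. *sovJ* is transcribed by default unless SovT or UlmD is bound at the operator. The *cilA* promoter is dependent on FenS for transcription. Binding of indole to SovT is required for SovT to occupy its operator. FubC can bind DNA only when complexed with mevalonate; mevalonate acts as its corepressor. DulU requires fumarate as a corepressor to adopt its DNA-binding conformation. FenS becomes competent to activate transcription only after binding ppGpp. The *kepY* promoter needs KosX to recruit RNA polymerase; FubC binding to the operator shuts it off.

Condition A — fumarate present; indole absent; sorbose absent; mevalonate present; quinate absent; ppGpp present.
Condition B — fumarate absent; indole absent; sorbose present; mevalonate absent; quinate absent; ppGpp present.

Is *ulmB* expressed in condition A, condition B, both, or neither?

Condition A:
Fumarate is present, so DulU is active.
With repressor DulU bound, *vorX* is not transcribed.
So VorX is not produced.
Indole is absent, so SovT is inactive.
Sorbose is absent, so UlmD is inactive.
With no repressor bound, *sovJ* is transcribed.
So SovJ is produced and active.
Mevalonate is present, so FubC is active.
Quinate is absent, so KosX is active.
With repressor FubC bound, *kepY* is not transcribed.
So KepY is not produced.
ppGpp is present, so FenS is active.
No repressor is bound and FenS is active, so *cilA* is transcribed.
So CilA is produced and active.
Activator CilA is present, so *gixS* is transcribed.
So GixS is produced and active.
No repressor is bound and SovJ and GixS are active, so *ulmB* is transcribed.
→ *ulmB* is ON in A.
Condition B:
Fumarate is absent, so DulU is inactive.
With no repressor bound, *vorX* is transcribed.
So VorX is produced and active.
Indole is absent, so SovT is inactive.
Sorbose is present, so UlmD is active.
With repressor UlmD bound, *sovJ* is not transcribed.
So SovJ is not produced.
Mevalonate is absent, so FubC is inactive.
Quinate is absent, so KosX is active.
No repressor is bound and KosX is active, so *kepY* is transcribed.
So KepY is produced and active.
ppGpp is present, so FenS is active.
No repressor is bound and FenS is active, so *cilA* is transcribed.
So CilA is produced and active.
Activator KepY is present, so *gixS* is transcribed.
So GixS is produced and active.
With repressor VorX bound, *ulmB* is not transcribed.
→ *ulmB* is OFF in B.

A only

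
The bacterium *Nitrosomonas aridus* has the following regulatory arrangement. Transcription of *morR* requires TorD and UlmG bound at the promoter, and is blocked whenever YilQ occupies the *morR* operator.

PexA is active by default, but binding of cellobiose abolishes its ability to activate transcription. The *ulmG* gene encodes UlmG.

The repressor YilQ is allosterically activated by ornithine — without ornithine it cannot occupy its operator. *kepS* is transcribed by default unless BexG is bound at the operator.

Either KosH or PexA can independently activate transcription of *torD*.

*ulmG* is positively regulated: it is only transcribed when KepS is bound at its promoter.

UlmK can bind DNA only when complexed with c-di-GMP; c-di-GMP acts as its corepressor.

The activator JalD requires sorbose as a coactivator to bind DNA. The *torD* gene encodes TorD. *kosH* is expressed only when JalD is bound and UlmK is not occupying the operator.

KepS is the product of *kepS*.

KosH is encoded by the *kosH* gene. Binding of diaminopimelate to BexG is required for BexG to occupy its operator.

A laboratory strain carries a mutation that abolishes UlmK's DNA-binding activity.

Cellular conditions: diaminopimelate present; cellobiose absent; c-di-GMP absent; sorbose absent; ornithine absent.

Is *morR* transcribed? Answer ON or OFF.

Ornithine is absent, so YilQ is inactive.
Sorbose is absent, so JalD is inactive.
UlmK is non-functional in this strain, so it has no effect.
Required activator JalD is absent, so *kosH* is not transcribed.
So KosH is not produced.
Cellobiose is absent, so PexA is active.
Activator PexA is present, so *torD* is transcribed.
So TorD is produced and active.
Diaminopimelate is present, so BexG is active.
With repressor BexG bound, *kepS* is not transcribed.
So KepS is not produced.
Required activator KepS is absent, so *ulmG* is not transcribed.
So UlmG is not produced.
Required activator UlmG is absent, so *morR* is not transcribed.

OFF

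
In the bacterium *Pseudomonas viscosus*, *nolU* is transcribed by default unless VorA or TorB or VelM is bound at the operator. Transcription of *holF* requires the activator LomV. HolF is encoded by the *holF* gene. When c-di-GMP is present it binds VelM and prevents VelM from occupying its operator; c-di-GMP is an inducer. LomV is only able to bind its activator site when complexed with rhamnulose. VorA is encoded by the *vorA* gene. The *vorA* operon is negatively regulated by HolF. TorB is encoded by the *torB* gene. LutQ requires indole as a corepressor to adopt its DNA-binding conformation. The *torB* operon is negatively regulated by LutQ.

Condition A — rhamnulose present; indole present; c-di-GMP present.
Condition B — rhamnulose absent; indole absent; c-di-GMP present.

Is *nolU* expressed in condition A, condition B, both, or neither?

Condition A:
Rhamnulose is present, so LomV is active.
No repressor is bound and LomV is active, so *holF* is transcribed.
So HolF is produced and active.
With repressor HolF bound, *vorA* is not transcribed.
So VorA is not produced.
Indole is present, so LutQ is active.
With repressor LutQ bound, *torB* is not transcribed.
So TorB is not produced.
c-di-GMP is present, so VelM is inactive.
With no repressor bound, *nolU* is transcribed.
→ *nolU* is ON in A.
Condition B:
Rhamnulose is absent, so LomV is inactive.
Required activator LomV is absent, so *holF* is not transcribed.
So HolF is not produced.
With no repressor bound, *vorA* is transcribed.
So VorA is produced and active.
Indole is absent, so LutQ is inactive.
With no repressor bound, *torB* is transcribed.
So TorB is produced and active.
c-di-GMP is present, so VelM is inactive.
With repressor VorA bound, *nolU* is not transcribed.
→ *nolU* is OFF in B.

A only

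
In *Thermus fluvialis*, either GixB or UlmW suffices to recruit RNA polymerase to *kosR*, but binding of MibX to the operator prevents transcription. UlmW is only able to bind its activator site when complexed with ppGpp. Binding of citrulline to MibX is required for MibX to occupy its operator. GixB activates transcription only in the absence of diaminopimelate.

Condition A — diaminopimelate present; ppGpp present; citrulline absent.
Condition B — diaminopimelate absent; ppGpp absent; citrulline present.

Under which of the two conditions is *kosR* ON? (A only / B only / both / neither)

Condition A:
Diaminopimelate is present, so GixB is inactive.
ppGpp is present, so UlmW is active.
Citrulline is absent, so MibX is inactive.
Activator UlmW is present, so *kosR* is transcribed.
→ *kosR* is ON in A.
Condition B:
Diaminopimelate is absent, so GixB is active.
ppGpp is absent, so UlmW is inactive.
Citrulline is present, so MibX is active.
With repressor MibX bound, *kosR* is not transcribed.
→ *kosR* is OFF in B.

A only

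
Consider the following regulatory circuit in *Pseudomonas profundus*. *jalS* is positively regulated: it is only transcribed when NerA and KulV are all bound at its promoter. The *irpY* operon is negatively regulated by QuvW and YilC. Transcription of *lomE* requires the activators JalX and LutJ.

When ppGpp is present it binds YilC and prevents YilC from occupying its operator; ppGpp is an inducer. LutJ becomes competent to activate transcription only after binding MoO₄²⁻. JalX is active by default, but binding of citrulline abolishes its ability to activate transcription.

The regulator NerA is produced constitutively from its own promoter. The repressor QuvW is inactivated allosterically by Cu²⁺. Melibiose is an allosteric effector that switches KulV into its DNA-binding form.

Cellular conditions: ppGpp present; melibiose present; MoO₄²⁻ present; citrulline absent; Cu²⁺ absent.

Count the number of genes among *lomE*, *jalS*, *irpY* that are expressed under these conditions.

Citrulline is absent, so JalX is active.
MoO₄²⁻ is present, so LutJ is active.
No repressor is bound and JalX and LutJ are active, so *lomE* is transcribed.
→ *lomE* is ON.
NerA is produced constitutively and is active.
Melibiose is present, so KulV is active.
No repressor is bound and NerA and KulV are active, so *jalS* is transcribed.
→ *jalS* is ON.
Cu²⁺ is absent, so QuvW is active.
ppGpp is present, so YilC is inactive.
With repressor QuvW bound, *irpY* is not transcribed.
→ *irpY* is OFF.
2 of the 3 genes are transcribed.

2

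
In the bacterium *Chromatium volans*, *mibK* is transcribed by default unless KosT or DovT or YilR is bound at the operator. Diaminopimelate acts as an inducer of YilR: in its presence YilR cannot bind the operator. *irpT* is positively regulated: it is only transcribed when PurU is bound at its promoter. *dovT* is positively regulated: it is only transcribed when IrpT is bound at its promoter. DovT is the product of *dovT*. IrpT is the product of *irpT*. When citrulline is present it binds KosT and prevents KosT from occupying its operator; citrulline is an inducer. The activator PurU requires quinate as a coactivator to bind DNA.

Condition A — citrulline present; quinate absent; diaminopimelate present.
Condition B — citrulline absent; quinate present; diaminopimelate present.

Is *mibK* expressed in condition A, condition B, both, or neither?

A only

Condition A:
Citrulline is present, so KosT is inactive.
Quinate is absent, so PurU is inactive.
Required activator PurU is absent, so *irpT* is not transcribed.
So IrpT is not produced.
Required activator IrpT is absent, so *dovT* is not transcribed.
So DovT is not produced.
Diaminopimelate is present, so YilR is inactive.
With no repressor bound, *mibK* is transcribed.
→ *mibK* is ON in A.
Condition B:
Citrulline is absent, so KosT is active.
Quinate is present, so PurU is active.
No repressor is bound and PurU is active, so *irpT* is transcribed.
So IrpT is produced and active.
No repressor is bound and IrpT is active, so *dovT* is transcribed.
So DovT is produced and active.
Diaminopimelate is present, so YilR is inactive.
With repressor KosT bound, *mibK* is not transcribed.
→ *mibK* is OFF in B.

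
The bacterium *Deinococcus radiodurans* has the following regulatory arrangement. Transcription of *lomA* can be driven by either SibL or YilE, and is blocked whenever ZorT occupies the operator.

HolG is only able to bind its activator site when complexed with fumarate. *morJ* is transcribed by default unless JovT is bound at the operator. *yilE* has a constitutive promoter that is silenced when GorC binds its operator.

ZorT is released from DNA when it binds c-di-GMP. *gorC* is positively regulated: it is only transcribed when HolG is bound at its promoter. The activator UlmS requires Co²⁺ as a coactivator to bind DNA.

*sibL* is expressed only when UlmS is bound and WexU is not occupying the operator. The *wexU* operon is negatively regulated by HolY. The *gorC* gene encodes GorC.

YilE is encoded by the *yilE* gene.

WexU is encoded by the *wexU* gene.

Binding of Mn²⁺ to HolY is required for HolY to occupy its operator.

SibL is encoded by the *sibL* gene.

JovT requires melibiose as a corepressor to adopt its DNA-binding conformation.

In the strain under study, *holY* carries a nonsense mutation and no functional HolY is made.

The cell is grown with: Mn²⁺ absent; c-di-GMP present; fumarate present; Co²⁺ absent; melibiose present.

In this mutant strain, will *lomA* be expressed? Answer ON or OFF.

OFF

HolY is non-functional in this strain, so it has no effect.
With no repressor bound, *wexU* is transcribed.
So WexU is produced and active.
Co²⁺ is absent, so UlmS is inactive.
With repressor WexU bound, *sibL* is not transcribed.
So SibL is not produced.
Fumarate is present, so HolG is active.
No repressor is bound and HolG is active, so *gorC* is transcribed.
So GorC is produced and active.
With repressor GorC bound, *yilE* is not transcribed.
So YilE is not produced.
c-di-GMP is present, so ZorT is inactive.
No activator is available at the *lomA* promoter, so *lomA* is not transcribed.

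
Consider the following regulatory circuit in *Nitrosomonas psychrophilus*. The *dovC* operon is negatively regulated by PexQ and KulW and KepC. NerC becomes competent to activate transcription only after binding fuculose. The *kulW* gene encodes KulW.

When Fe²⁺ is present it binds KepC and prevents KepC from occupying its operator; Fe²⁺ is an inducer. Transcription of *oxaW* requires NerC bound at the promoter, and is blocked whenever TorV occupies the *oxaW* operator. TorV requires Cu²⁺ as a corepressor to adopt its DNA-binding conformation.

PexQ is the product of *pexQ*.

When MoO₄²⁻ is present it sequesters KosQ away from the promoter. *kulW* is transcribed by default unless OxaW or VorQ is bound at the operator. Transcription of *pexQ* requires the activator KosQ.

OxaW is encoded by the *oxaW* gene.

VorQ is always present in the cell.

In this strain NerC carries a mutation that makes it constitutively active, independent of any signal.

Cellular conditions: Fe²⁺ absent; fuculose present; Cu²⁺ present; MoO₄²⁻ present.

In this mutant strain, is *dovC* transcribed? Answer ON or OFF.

OFF

MoO₄²⁻ is present, so KosQ is inactive.
Required activator KosQ is absent, so *pexQ* is not transcribed.
So PexQ is not produced.
NerC is constitutively active in this strain.
Cu²⁺ is present, so TorV is active.
With repressor TorV bound, *oxaW* is not transcribed.
So OxaW is not produced.
VorQ is produced constitutively and is active.
With repressor VorQ bound, *kulW* is not transcribed.
So KulW is not produced.
Fe²⁺ is absent, so KepC is active.
With repressor KepC bound, *dovC* is not transcribed.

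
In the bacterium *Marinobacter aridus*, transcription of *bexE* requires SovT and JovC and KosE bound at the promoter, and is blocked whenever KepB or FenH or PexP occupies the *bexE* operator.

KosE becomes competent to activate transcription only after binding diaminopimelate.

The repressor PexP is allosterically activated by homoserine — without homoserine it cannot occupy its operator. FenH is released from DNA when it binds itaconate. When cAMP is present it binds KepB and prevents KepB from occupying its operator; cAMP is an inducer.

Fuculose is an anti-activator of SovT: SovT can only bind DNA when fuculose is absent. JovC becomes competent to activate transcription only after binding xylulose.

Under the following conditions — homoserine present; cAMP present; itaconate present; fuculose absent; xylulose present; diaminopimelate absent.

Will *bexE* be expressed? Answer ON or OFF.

OFF

cAMP is present, so KepB is inactive.
Itaconate is present, so FenH is inactive.
Homoserine is present, so PexP is active.
Fuculose is absent, so SovT is active.
Xylulose is present, so JovC is active.
Diaminopimelate is absent, so KosE is inactive.
With repressor PexP bound, *bexE* is not transcribed.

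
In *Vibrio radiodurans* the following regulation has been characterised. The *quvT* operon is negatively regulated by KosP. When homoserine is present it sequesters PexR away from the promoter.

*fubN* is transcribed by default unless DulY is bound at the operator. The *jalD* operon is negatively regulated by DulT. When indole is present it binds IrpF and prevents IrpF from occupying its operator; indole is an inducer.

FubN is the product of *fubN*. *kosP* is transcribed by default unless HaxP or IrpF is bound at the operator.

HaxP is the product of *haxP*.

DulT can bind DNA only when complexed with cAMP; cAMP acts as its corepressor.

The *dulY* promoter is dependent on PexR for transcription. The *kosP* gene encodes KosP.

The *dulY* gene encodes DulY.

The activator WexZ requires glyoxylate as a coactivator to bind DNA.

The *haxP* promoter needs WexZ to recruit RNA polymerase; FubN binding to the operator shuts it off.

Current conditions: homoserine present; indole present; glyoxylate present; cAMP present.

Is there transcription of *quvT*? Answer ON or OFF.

Homoserine is present, so PexR is inactive.
Required activator PexR is absent, so *dulY* is not transcribed.
So DulY is not produced.
With no repressor bound, *fubN* is transcribed.
So FubN is produced and active.
Glyoxylate is present, so WexZ is active.
With repressor FubN bound, *haxP* is not transcribed.
So HaxP is not produced.
Indole is present, so IrpF is inactive.
With no repressor bound, *kosP* is transcribed.
So KosP is produced and active.
With repressor KosP bound, *quvT* is not transcribed.

OFF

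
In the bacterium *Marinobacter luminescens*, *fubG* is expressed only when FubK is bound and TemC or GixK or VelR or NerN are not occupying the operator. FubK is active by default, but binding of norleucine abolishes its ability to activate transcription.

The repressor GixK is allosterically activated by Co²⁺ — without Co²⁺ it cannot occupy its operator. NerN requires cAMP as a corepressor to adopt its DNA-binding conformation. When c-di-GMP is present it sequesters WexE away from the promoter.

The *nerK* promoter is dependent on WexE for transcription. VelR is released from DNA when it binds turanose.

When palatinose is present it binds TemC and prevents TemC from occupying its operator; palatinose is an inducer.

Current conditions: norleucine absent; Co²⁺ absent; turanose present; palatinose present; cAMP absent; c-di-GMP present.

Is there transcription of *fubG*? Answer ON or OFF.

ON

Palatinose is present, so TemC is inactive.
Co²⁺ is absent, so GixK is inactive.
Norleucine is absent, so FubK is active.
Turanose is present, so VelR is inactive.
cAMP is absent, so NerN is inactive.
No repressor is bound and FubK is active, so *fubG* is transcribed.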